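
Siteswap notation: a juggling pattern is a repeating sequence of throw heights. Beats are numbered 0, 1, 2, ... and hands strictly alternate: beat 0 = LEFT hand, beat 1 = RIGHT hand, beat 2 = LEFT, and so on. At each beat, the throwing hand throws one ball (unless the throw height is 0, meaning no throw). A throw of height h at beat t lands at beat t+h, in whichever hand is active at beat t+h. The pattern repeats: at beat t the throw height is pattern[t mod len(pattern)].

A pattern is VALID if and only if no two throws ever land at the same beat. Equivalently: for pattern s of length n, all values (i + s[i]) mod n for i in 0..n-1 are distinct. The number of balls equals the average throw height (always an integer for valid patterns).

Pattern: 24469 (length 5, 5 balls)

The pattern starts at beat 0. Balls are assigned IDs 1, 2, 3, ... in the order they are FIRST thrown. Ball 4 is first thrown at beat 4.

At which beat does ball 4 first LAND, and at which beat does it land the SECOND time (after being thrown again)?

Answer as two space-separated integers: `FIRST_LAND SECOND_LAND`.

Answer: 13 19

Derivation:
Beat 0 (L): throw ball1 h=2 -> lands@2:L; in-air after throw: [b1@2:L]
Beat 1 (R): throw ball2 h=4 -> lands@5:R; in-air after throw: [b1@2:L b2@5:R]
Beat 2 (L): throw ball1 h=4 -> lands@6:L; in-air after throw: [b2@5:R b1@6:L]
Beat 3 (R): throw ball3 h=6 -> lands@9:R; in-air after throw: [b2@5:R b1@6:L b3@9:R]
Beat 4 (L): throw ball4 h=9 -> lands@13:R; in-air after throw: [b2@5:R b1@6:L b3@9:R b4@13:R]
Beat 5 (R): throw ball2 h=2 -> lands@7:R; in-air after throw: [b1@6:L b2@7:R b3@9:R b4@13:R]
Beat 6 (L): throw ball1 h=4 -> lands@10:L; in-air after throw: [b2@7:R b3@9:R b1@10:L b4@13:R]
Beat 7 (R): throw ball2 h=4 -> lands@11:R; in-air after throw: [b3@9:R b1@10:L b2@11:R b4@13:R]
Beat 8 (L): throw ball5 h=6 -> lands@14:L; in-air after throw: [b3@9:R b1@10:L b2@11:R b4@13:R b5@14:L]
Beat 9 (R): throw ball3 h=9 -> lands@18:L; in-air after throw: [b1@10:L b2@11:R b4@13:R b5@14:L b3@18:L]
Beat 10 (L): throw ball1 h=2 -> lands@12:L; in-air after throw: [b2@11:R b1@12:L b4@13:R b5@14:L b3@18:L]
Beat 11 (R): throw ball2 h=4 -> lands@15:R; in-air after throw: [b1@12:L b4@13:R b5@14:L b2@15:R b3@18:L]
Beat 12 (L): throw ball1 h=4 -> lands@16:L; in-air after throw: [b4@13:R b5@14:L b2@15:R b1@16:L b3@18:L]
Beat 13 (R): throw ball4 h=6 -> lands@19:R; in-air after throw: [b5@14:L b2@15:R b1@16:L b3@18:L b4@19:R]
Beat 14 (L): throw ball5 h=9 -> lands@23:R; in-air after throw: [b2@15:R b1@16:L b3@18:L b4@19:R b5@23:R]
Beat 15 (R): throw ball2 h=2 -> lands@17:R; in-air after throw: [b1@16:L b2@17:R b3@18:L b4@19:R b5@23:R]
Beat 16 (L): throw ball1 h=4 -> lands@20:L; in-air after throw: [b2@17:R b3@18:L b4@19:R b1@20:L b5@23:R]
Beat 17 (R): throw ball2 h=4 -> lands@21:R; in-air after throw: [b3@18:L b4@19:R b1@20:L b2@21:R b5@23:R]
Beat 18 (L): throw ball3 h=6 -> lands@24:L; in-air after throw: [b4@19:R b1@20:L b2@21:R b5@23:R b3@24:L]
Beat 19 (R): throw ball4 h=9 -> lands@28:L; in-air after throw: [b1@20:L b2@21:R b5@23:R b3@24:L b4@28:L]
Ball 4: thrown@4 h=9 -> first land @13; rethrown@13 h=6 -> second land @19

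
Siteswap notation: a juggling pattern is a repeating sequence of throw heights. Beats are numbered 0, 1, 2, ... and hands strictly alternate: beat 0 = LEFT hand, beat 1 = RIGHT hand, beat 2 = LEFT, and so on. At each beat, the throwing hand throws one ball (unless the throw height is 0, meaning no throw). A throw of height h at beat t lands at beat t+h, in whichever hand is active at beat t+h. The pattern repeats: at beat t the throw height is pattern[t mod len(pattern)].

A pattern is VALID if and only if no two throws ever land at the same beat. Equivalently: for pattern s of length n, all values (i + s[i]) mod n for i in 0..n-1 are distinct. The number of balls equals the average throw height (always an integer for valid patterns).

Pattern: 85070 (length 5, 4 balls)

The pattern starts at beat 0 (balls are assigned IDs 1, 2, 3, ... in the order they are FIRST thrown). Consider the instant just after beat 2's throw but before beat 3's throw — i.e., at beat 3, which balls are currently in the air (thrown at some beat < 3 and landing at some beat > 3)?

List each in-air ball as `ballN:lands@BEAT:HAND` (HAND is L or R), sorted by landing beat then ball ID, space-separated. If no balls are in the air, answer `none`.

Beat 0 (L): throw ball1 h=8 -> lands@8:L; in-air after throw: [b1@8:L]
Beat 1 (R): throw ball2 h=5 -> lands@6:L; in-air after throw: [b2@6:L b1@8:L]
Beat 3 (R): throw ball3 h=7 -> lands@10:L; in-air after throw: [b2@6:L b1@8:L b3@10:L]

Answer: ball2:lands@6:L ball1:lands@8:L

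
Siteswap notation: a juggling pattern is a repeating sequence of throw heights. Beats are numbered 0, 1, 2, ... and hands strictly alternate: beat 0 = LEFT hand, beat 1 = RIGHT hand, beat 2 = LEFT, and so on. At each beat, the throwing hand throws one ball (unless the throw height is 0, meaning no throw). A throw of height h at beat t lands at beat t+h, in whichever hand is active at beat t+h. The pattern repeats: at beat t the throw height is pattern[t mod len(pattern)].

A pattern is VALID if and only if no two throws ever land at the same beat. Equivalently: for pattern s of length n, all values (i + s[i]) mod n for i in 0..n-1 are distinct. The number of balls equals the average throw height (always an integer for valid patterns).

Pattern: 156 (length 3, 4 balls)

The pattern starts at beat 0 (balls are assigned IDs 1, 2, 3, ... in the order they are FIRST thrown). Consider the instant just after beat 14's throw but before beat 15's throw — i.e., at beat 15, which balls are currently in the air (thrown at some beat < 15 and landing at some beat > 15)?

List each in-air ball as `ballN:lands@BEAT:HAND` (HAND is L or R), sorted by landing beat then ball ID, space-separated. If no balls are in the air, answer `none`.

Answer: ball4:lands@17:R ball1:lands@18:L ball2:lands@20:L

Derivation:
Beat 0 (L): throw ball1 h=1 -> lands@1:R; in-air after throw: [b1@1:R]
Beat 1 (R): throw ball1 h=5 -> lands@6:L; in-air after throw: [b1@6:L]
Beat 2 (L): throw ball2 h=6 -> lands@8:L; in-air after throw: [b1@6:L b2@8:L]
Beat 3 (R): throw ball3 h=1 -> lands@4:L; in-air after throw: [b3@4:L b1@6:L b2@8:L]
Beat 4 (L): throw ball3 h=5 -> lands@9:R; in-air after throw: [b1@6:L b2@8:L b3@9:R]
Beat 5 (R): throw ball4 h=6 -> lands@11:R; in-air after throw: [b1@6:L b2@8:L b3@9:R b4@11:R]
Beat 6 (L): throw ball1 h=1 -> lands@7:R; in-air after throw: [b1@7:R b2@8:L b3@9:R b4@11:R]
Beat 7 (R): throw ball1 h=5 -> lands@12:L; in-air after throw: [b2@8:L b3@9:R b4@11:R b1@12:L]
Beat 8 (L): throw ball2 h=6 -> lands@14:L; in-air after throw: [b3@9:R b4@11:R b1@12:L b2@14:L]
Beat 9 (R): throw ball3 h=1 -> lands@10:L; in-air after throw: [b3@10:L b4@11:R b1@12:L b2@14:L]
Beat 10 (L): throw ball3 h=5 -> lands@15:R; in-air after throw: [b4@11:R b1@12:L b2@14:L b3@15:R]
Beat 11 (R): throw ball4 h=6 -> lands@17:R; in-air after throw: [b1@12:L b2@14:L b3@15:R b4@17:R]
Beat 12 (L): throw ball1 h=1 -> lands@13:R; in-air after throw: [b1@13:R b2@14:L b3@15:R b4@17:R]
Beat 13 (R): throw ball1 h=5 -> lands@18:L; in-air after throw: [b2@14:L b3@15:R b4@17:R b1@18:L]
Beat 14 (L): throw ball2 h=6 -> lands@20:L; in-air after throw: [b3@15:R b4@17:R b1@18:L b2@20:L]
Beat 15 (R): throw ball3 h=1 -> lands@16:L; in-air after throw: [b3@16:L b4@17:R b1@18:L b2@20:L]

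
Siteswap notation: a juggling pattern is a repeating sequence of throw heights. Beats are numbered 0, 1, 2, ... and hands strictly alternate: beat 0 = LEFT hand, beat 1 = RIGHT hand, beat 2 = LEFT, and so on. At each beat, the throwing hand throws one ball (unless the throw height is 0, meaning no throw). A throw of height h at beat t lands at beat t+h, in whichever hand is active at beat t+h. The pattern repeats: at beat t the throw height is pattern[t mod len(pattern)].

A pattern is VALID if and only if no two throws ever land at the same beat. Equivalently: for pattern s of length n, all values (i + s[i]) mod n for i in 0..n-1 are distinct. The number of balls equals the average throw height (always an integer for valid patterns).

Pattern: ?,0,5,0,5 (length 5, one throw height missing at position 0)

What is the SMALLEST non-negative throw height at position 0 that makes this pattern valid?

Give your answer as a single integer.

Answer: 0

Derivation:
i=0: s[i]=? (unknown)
i=1: (1 + 0) mod 5 = 1
i=2: (2 + 5) mod 5 = 2
i=3: (3 + 0) mod 5 = 3
i=4: (4 + 5) mod 5 = 4
Known residues: [1, 2, 3, 4]; need a permutation of 0..4, so missing residue r = 0
Need (0 + s) mod 5 = 0; smallest s = (0 - 0) mod 5 = 0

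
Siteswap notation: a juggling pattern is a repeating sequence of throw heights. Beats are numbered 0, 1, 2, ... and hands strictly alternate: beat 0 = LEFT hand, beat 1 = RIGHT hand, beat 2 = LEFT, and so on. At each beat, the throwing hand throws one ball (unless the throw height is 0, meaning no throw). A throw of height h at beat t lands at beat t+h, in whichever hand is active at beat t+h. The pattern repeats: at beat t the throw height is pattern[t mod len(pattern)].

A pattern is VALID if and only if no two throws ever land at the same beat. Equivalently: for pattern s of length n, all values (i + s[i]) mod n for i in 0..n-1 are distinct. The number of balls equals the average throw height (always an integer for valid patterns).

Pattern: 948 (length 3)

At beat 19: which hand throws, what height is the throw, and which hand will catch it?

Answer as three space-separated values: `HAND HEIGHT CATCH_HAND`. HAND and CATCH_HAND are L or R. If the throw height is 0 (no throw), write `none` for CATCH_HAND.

Beat 19: 19 mod 2 = 1, so hand = R
Throw height = pattern[19 mod 3] = pattern[1] = 4
Lands at beat 19+4=23, 23 mod 2 = 1, so catch hand = R

Answer: R 4 R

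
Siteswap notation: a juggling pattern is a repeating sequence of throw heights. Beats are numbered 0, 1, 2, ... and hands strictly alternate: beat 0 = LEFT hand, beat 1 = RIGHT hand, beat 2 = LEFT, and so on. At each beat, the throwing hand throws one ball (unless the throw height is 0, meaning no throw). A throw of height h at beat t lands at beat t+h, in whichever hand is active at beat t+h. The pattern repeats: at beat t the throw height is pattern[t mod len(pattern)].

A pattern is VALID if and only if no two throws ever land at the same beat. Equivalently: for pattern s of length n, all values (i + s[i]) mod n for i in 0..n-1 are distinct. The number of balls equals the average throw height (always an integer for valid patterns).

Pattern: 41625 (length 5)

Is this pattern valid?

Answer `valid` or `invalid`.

Answer: invalid

Derivation:
i=0: (i + s[i]) mod n = (0 + 4) mod 5 = 4
i=1: (i + s[i]) mod n = (1 + 1) mod 5 = 2
i=2: (i + s[i]) mod n = (2 + 6) mod 5 = 3
i=3: (i + s[i]) mod n = (3 + 2) mod 5 = 0
i=4: (i + s[i]) mod n = (4 + 5) mod 5 = 4
Residues: [4, 2, 3, 0, 4], distinct: False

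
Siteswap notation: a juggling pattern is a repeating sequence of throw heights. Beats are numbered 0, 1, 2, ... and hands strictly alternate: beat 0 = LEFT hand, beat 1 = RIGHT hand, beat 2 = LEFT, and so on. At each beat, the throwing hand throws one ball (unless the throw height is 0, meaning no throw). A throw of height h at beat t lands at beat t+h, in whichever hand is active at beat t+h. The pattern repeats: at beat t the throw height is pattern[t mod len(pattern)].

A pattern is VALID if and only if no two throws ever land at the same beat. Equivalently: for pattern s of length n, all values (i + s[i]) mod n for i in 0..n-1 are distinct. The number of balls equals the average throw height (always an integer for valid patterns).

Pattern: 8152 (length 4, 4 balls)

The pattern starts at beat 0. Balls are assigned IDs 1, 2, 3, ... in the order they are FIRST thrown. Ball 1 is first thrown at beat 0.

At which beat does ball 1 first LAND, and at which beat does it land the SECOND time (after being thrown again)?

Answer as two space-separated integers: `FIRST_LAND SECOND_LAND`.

Beat 0 (L): throw ball1 h=8 -> lands@8:L; in-air after throw: [b1@8:L]
Beat 1 (R): throw ball2 h=1 -> lands@2:L; in-air after throw: [b2@2:L b1@8:L]
Beat 2 (L): throw ball2 h=5 -> lands@7:R; in-air after throw: [b2@7:R b1@8:L]
Beat 3 (R): throw ball3 h=2 -> lands@5:R; in-air after throw: [b3@5:R b2@7:R b1@8:L]
Beat 4 (L): throw ball4 h=8 -> lands@12:L; in-air after throw: [b3@5:R b2@7:R b1@8:L b4@12:L]
Beat 5 (R): throw ball3 h=1 -> lands@6:L; in-air after throw: [b3@6:L b2@7:R b1@8:L b4@12:L]
Beat 6 (L): throw ball3 h=5 -> lands@11:R; in-air after throw: [b2@7:R b1@8:L b3@11:R b4@12:L]
Beat 7 (R): throw ball2 h=2 -> lands@9:R; in-air after throw: [b1@8:L b2@9:R b3@11:R b4@12:L]
Beat 8 (L): throw ball1 h=8 -> lands@16:L; in-air after throw: [b2@9:R b3@11:R b4@12:L b1@16:L]
Beat 9 (R): throw ball2 h=1 -> lands@10:L; in-air after throw: [b2@10:L b3@11:R b4@12:L b1@16:L]
Beat 10 (L): throw ball2 h=5 -> lands@15:R; in-air after throw: [b3@11:R b4@12:L b2@15:R b1@16:L]
Beat 11 (R): throw ball3 h=2 -> lands@13:R; in-air after throw: [b4@12:L b3@13:R b2@15:R b1@16:L]
Beat 12 (L): throw ball4 h=8 -> lands@20:L; in-air after throw: [b3@13:R b2@15:R b1@16:L b4@20:L]
Beat 13 (R): throw ball3 h=1 -> lands@14:L; in-air after throw: [b3@14:L b2@15:R b1@16:L b4@20:L]
Beat 14 (L): throw ball3 h=5 -> lands@19:R; in-air after throw: [b2@15:R b1@16:L b3@19:R b4@20:L]
Beat 15 (R): throw ball2 h=2 -> lands@17:R; in-air after throw: [b1@16:L b2@17:R b3@19:R b4@20:L]
Beat 16 (L): throw ball1 h=8 -> lands@24:L; in-air after throw: [b2@17:R b3@19:R b4@20:L b1@24:L]
Ball 1: thrown@0 h=8 -> first land @8; rethrown@8 h=8 -> second land @16

Answer: 8 16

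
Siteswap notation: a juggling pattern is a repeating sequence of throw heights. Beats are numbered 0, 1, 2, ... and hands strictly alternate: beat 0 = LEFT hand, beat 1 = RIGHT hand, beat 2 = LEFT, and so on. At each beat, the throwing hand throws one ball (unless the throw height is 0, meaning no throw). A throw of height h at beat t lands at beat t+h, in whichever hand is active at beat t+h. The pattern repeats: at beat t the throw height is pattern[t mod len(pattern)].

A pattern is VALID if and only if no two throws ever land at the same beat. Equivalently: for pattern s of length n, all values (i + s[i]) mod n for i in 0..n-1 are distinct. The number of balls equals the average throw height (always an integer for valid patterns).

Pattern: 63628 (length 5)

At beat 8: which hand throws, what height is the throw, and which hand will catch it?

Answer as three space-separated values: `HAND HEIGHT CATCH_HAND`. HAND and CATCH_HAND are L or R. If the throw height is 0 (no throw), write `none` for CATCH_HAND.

Beat 8: 8 mod 2 = 0, so hand = L
Throw height = pattern[8 mod 5] = pattern[3] = 2
Lands at beat 8+2=10, 10 mod 2 = 0, so catch hand = L

Answer: L 2 L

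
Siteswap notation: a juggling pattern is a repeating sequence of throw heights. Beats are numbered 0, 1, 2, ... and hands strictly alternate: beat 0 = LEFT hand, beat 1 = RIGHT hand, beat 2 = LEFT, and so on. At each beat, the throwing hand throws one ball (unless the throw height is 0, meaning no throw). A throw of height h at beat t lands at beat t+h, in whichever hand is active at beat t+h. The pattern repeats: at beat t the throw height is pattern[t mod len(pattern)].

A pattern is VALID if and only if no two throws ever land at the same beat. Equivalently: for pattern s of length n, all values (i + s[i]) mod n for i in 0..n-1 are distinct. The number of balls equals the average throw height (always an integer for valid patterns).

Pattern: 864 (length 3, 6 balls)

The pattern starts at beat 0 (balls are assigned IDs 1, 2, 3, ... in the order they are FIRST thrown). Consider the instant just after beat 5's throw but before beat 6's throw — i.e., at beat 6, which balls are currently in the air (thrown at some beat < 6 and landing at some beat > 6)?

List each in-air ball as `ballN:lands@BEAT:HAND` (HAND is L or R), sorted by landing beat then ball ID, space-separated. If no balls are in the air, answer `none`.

Beat 0 (L): throw ball1 h=8 -> lands@8:L; in-air after throw: [b1@8:L]
Beat 1 (R): throw ball2 h=6 -> lands@7:R; in-air after throw: [b2@7:R b1@8:L]
Beat 2 (L): throw ball3 h=4 -> lands@6:L; in-air after throw: [b3@6:L b2@7:R b1@8:L]
Beat 3 (R): throw ball4 h=8 -> lands@11:R; in-air after throw: [b3@6:L b2@7:R b1@8:L b4@11:R]
Beat 4 (L): throw ball5 h=6 -> lands@10:L; in-air after throw: [b3@6:L b2@7:R b1@8:L b5@10:L b4@11:R]
Beat 5 (R): throw ball6 h=4 -> lands@9:R; in-air after throw: [b3@6:L b2@7:R b1@8:L b6@9:R b5@10:L b4@11:R]
Beat 6 (L): throw ball3 h=8 -> lands@14:L; in-air after throw: [b2@7:R b1@8:L b6@9:R b5@10:L b4@11:R b3@14:L]

Answer: ball2:lands@7:R ball1:lands@8:L ball6:lands@9:R ball5:lands@10:L ball4:lands@11:R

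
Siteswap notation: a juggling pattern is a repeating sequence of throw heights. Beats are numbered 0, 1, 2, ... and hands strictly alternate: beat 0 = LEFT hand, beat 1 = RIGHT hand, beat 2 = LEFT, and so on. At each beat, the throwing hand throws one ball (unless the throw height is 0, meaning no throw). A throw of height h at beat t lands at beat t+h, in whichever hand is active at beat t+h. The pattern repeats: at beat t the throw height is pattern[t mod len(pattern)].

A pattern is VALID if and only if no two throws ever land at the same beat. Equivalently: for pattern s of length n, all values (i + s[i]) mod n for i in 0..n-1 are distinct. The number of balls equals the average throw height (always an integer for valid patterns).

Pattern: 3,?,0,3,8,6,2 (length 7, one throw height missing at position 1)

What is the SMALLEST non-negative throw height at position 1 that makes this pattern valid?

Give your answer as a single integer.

Answer: 6

Derivation:
i=0: (0 + 3) mod 7 = 3
i=1: s[i]=? (unknown)
i=2: (2 + 0) mod 7 = 2
i=3: (3 + 3) mod 7 = 6
i=4: (4 + 8) mod 7 = 5
i=5: (5 + 6) mod 7 = 4
i=6: (6 + 2) mod 7 = 1
Known residues: [1, 2, 3, 4, 5, 6]; need a permutation of 0..6, so missing residue r = 0
Need (1 + s) mod 7 = 0; smallest s = (0 - 1) mod 7 = 6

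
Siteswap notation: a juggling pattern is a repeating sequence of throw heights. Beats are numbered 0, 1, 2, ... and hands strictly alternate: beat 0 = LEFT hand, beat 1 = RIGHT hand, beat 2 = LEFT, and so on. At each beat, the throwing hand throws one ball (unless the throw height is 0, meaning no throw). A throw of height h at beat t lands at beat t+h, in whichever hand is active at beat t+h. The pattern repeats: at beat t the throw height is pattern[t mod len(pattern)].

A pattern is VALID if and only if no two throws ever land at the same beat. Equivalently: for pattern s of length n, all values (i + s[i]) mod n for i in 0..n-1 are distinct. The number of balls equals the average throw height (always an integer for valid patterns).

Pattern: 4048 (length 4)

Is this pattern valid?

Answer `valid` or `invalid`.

Answer: valid

Derivation:
i=0: (i + s[i]) mod n = (0 + 4) mod 4 = 0
i=1: (i + s[i]) mod n = (1 + 0) mod 4 = 1
i=2: (i + s[i]) mod n = (2 + 4) mod 4 = 2
i=3: (i + s[i]) mod n = (3 + 8) mod 4 = 3
Residues: [0, 1, 2, 3], distinct: True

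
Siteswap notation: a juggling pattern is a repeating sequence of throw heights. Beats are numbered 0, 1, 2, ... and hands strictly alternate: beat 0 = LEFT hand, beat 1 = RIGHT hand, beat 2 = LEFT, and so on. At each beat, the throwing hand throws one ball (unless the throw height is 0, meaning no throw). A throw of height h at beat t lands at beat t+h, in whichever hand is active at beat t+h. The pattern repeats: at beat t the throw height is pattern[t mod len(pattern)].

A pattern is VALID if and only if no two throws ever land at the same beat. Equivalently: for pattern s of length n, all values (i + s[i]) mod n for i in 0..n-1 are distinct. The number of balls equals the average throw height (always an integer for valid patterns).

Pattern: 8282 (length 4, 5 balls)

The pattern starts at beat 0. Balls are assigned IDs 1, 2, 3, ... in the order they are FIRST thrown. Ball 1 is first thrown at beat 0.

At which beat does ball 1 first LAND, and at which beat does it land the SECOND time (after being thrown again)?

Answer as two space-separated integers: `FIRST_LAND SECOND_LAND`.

Answer: 8 16

Derivation:
Beat 0 (L): throw ball1 h=8 -> lands@8:L; in-air after throw: [b1@8:L]
Beat 1 (R): throw ball2 h=2 -> lands@3:R; in-air after throw: [b2@3:R b1@8:L]
Beat 2 (L): throw ball3 h=8 -> lands@10:L; in-air after throw: [b2@3:R b1@8:L b3@10:L]
Beat 3 (R): throw ball2 h=2 -> lands@5:R; in-air after throw: [b2@5:R b1@8:L b3@10:L]
Beat 4 (L): throw ball4 h=8 -> lands@12:L; in-air after throw: [b2@5:R b1@8:L b3@10:L b4@12:L]
Beat 5 (R): throw ball2 h=2 -> lands@7:R; in-air after throw: [b2@7:R b1@8:L b3@10:L b4@12:L]
Beat 6 (L): throw ball5 h=8 -> lands@14:L; in-air after throw: [b2@7:R b1@8:L b3@10:L b4@12:L b5@14:L]
Beat 7 (R): throw ball2 h=2 -> lands@9:R; in-air after throw: [b1@8:L b2@9:R b3@10:L b4@12:L b5@14:L]
Beat 8 (L): throw ball1 h=8 -> lands@16:L; in-air after throw: [b2@9:R b3@10:L b4@12:L b5@14:L b1@16:L]
Beat 9 (R): throw ball2 h=2 -> lands@11:R; in-air after throw: [b3@10:L b2@11:R b4@12:L b5@14:L b1@16:L]
Beat 10 (L): throw ball3 h=8 -> lands@18:L; in-air after throw: [b2@11:R b4@12:L b5@14:L b1@16:L b3@18:L]
Beat 11 (R): throw ball2 h=2 -> lands@13:R; in-air after throw: [b4@12:L b2@13:R b5@14:L b1@16:L b3@18:L]
Beat 12 (L): throw ball4 h=8 -> lands@20:L; in-air after throw: [b2@13:R b5@14:L b1@16:L b3@18:L b4@20:L]
Beat 13 (R): throw ball2 h=2 -> lands@15:R; in-air after throw: [b5@14:L b2@15:R b1@16:L b3@18:L b4@20:L]
Beat 14 (L): throw ball5 h=8 -> lands@22:L; in-air after throw: [b2@15:R b1@16:L b3@18:L b4@20:L b5@22:L]
Ball 1: thrown@0 h=8 -> first land @8; rethrown@8 h=8 -> second land @16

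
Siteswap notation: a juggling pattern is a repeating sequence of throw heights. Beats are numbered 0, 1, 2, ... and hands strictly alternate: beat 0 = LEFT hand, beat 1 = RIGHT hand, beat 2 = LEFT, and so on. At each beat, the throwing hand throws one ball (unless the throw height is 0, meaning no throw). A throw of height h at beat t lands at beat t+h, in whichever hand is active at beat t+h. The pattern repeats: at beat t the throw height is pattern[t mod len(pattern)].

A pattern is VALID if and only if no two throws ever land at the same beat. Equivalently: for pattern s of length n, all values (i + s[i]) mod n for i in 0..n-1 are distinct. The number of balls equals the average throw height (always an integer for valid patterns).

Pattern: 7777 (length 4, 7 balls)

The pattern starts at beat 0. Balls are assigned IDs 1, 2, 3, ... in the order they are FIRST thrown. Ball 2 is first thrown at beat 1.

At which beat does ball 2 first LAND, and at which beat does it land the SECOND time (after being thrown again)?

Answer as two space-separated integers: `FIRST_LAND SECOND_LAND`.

Answer: 8 15

Derivation:
Beat 0 (L): throw ball1 h=7 -> lands@7:R; in-air after throw: [b1@7:R]
Beat 1 (R): throw ball2 h=7 -> lands@8:L; in-air after throw: [b1@7:R b2@8:L]
Beat 2 (L): throw ball3 h=7 -> lands@9:R; in-air after throw: [b1@7:R b2@8:L b3@9:R]
Beat 3 (R): throw ball4 h=7 -> lands@10:L; in-air after throw: [b1@7:R b2@8:L b3@9:R b4@10:L]
Beat 4 (L): throw ball5 h=7 -> lands@11:R; in-air after throw: [b1@7:R b2@8:L b3@9:R b4@10:L b5@11:R]
Beat 5 (R): throw ball6 h=7 -> lands@12:L; in-air after throw: [b1@7:R b2@8:L b3@9:R b4@10:L b5@11:R b6@12:L]
Beat 6 (L): throw ball7 h=7 -> lands@13:R; in-air after throw: [b1@7:R b2@8:L b3@9:R b4@10:L b5@11:R b6@12:L b7@13:R]
Beat 7 (R): throw ball1 h=7 -> lands@14:L; in-air after throw: [b2@8:L b3@9:R b4@10:L b5@11:R b6@12:L b7@13:R b1@14:L]
Beat 8 (L): throw ball2 h=7 -> lands@15:R; in-air after throw: [b3@9:R b4@10:L b5@11:R b6@12:L b7@13:R b1@14:L b2@15:R]
Beat 9 (R): throw ball3 h=7 -> lands@16:L; in-air after throw: [b4@10:L b5@11:R b6@12:L b7@13:R b1@14:L b2@15:R b3@16:L]
Beat 10 (L): throw ball4 h=7 -> lands@17:R; in-air after throw: [b5@11:R b6@12:L b7@13:R b1@14:L b2@15:R b3@16:L b4@17:R]
Beat 11 (R): throw ball5 h=7 -> lands@18:L; in-air after throw: [b6@12:L b7@13:R b1@14:L b2@15:R b3@16:L b4@17:R b5@18:L]
Beat 12 (L): throw ball6 h=7 -> lands@19:R; in-air after throw: [b7@13:R b1@14:L b2@15:R b3@16:L b4@17:R b5@18:L b6@19:R]
Beat 13 (R): throw ball7 h=7 -> lands@20:L; in-air after throw: [b1@14:L b2@15:R b3@16:L b4@17:R b5@18:L b6@19:R b7@20:L]
Ball 2: thrown@1 h=7 -> first land @8; rethrown@8 h=7 -> second land @15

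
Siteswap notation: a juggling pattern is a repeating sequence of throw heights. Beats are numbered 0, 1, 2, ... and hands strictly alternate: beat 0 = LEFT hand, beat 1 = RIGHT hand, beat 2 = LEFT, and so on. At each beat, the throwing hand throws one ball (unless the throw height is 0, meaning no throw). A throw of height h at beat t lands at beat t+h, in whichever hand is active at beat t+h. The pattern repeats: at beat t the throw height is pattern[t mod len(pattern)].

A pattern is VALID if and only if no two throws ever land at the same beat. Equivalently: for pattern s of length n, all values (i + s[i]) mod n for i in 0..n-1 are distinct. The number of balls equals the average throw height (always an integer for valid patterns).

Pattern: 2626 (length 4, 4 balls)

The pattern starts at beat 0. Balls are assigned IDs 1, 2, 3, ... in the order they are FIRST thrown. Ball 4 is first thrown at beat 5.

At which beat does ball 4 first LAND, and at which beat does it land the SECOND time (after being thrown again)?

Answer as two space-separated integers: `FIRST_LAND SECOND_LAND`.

Beat 0 (L): throw ball1 h=2 -> lands@2:L; in-air after throw: [b1@2:L]
Beat 1 (R): throw ball2 h=6 -> lands@7:R; in-air after throw: [b1@2:L b2@7:R]
Beat 2 (L): throw ball1 h=2 -> lands@4:L; in-air after throw: [b1@4:L b2@7:R]
Beat 3 (R): throw ball3 h=6 -> lands@9:R; in-air after throw: [b1@4:L b2@7:R b3@9:R]
Beat 4 (L): throw ball1 h=2 -> lands@6:L; in-air after throw: [b1@6:L b2@7:R b3@9:R]
Beat 5 (R): throw ball4 h=6 -> lands@11:R; in-air after throw: [b1@6:L b2@7:R b3@9:R b4@11:R]
Beat 6 (L): throw ball1 h=2 -> lands@8:L; in-air after throw: [b2@7:R b1@8:L b3@9:R b4@11:R]
Beat 7 (R): throw ball2 h=6 -> lands@13:R; in-air after throw: [b1@8:L b3@9:R b4@11:R b2@13:R]
Beat 8 (L): throw ball1 h=2 -> lands@10:L; in-air after throw: [b3@9:R b1@10:L b4@11:R b2@13:R]
Beat 9 (R): throw ball3 h=6 -> lands@15:R; in-air after throw: [b1@10:L b4@11:R b2@13:R b3@15:R]
Beat 10 (L): throw ball1 h=2 -> lands@12:L; in-air after throw: [b4@11:R b1@12:L b2@13:R b3@15:R]
Beat 11 (R): throw ball4 h=6 -> lands@17:R; in-air after throw: [b1@12:L b2@13:R b3@15:R b4@17:R]
Beat 12 (L): throw ball1 h=2 -> lands@14:L; in-air after throw: [b2@13:R b1@14:L b3@15:R b4@17:R]
Beat 13 (R): throw ball2 h=6 -> lands@19:R; in-air after throw: [b1@14:L b3@15:R b4@17:R b2@19:R]
Beat 14 (L): throw ball1 h=2 -> lands@16:L; in-air after throw: [b3@15:R b1@16:L b4@17:R b2@19:R]
Beat 15 (R): throw ball3 h=6 -> lands@21:R; in-air after throw: [b1@16:L b4@17:R b2@19:R b3@21:R]
Beat 16 (L): throw ball1 h=2 -> lands@18:L; in-air after throw: [b4@17:R b1@18:L b2@19:R b3@21:R]
Beat 17 (R): throw ball4 h=6 -> lands@23:R; in-air after throw: [b1@18:L b2@19:R b3@21:R b4@23:R]
Ball 4: thrown@5 h=6 -> first land @11; rethrown@11 h=6 -> second land @17

Answer: 11 17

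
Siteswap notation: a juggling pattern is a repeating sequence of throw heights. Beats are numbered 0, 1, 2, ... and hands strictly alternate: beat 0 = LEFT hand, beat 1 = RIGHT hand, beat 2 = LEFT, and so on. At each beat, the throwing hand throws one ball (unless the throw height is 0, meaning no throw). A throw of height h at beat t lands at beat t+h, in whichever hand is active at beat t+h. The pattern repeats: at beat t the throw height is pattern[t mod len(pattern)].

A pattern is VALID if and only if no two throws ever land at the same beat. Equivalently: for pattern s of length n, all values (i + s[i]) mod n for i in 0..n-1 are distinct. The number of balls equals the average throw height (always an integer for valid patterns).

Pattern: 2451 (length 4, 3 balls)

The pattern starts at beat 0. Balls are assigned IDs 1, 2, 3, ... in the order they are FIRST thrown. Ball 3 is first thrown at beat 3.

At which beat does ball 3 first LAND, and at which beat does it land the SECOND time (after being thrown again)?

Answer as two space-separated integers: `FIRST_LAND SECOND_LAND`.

Answer: 4 6

Derivation:
Beat 0 (L): throw ball1 h=2 -> lands@2:L; in-air after throw: [b1@2:L]
Beat 1 (R): throw ball2 h=4 -> lands@5:R; in-air after throw: [b1@2:L b2@5:R]
Beat 2 (L): throw ball1 h=5 -> lands@7:R; in-air after throw: [b2@5:R b1@7:R]
Beat 3 (R): throw ball3 h=1 -> lands@4:L; in-air after throw: [b3@4:L b2@5:R b1@7:R]
Beat 4 (L): throw ball3 h=2 -> lands@6:L; in-air after throw: [b2@5:R b3@6:L b1@7:R]
Beat 5 (R): throw ball2 h=4 -> lands@9:R; in-air after throw: [b3@6:L b1@7:R b2@9:R]
Beat 6 (L): throw ball3 h=5 -> lands@11:R; in-air after throw: [b1@7:R b2@9:R b3@11:R]
Ball 3: thrown@3 h=1 -> first land @4; rethrown@4 h=2 -> second land @6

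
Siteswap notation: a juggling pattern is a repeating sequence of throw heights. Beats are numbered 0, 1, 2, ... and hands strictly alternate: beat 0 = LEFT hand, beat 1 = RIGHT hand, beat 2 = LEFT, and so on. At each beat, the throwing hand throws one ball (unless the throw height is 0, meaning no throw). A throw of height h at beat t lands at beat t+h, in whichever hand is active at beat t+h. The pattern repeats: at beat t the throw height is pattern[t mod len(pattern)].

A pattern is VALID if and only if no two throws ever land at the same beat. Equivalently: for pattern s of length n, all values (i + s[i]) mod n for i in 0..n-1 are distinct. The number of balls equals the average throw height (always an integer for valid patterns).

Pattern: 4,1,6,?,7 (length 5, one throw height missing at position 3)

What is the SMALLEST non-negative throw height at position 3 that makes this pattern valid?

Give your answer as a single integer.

Answer: 2

Derivation:
i=0: (0 + 4) mod 5 = 4
i=1: (1 + 1) mod 5 = 2
i=2: (2 + 6) mod 5 = 3
i=3: s[i]=? (unknown)
i=4: (4 + 7) mod 5 = 1
Known residues: [1, 2, 3, 4]; need a permutation of 0..4, so missing residue r = 0
Need (3 + s) mod 5 = 0; smallest s = (0 - 3) mod 5 = 2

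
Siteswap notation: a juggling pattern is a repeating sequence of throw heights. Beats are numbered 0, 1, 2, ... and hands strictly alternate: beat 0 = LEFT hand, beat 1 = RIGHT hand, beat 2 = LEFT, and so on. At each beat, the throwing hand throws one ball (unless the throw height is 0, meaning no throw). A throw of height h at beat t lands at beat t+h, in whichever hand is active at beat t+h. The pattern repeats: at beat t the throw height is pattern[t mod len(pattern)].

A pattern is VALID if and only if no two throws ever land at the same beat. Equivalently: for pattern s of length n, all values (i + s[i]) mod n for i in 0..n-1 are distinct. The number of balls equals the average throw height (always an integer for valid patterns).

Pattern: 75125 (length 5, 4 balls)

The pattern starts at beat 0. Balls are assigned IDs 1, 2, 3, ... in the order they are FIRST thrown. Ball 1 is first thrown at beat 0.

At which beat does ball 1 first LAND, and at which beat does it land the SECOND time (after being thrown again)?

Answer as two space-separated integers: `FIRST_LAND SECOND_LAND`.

Beat 0 (L): throw ball1 h=7 -> lands@7:R; in-air after throw: [b1@7:R]
Beat 1 (R): throw ball2 h=5 -> lands@6:L; in-air after throw: [b2@6:L b1@7:R]
Beat 2 (L): throw ball3 h=1 -> lands@3:R; in-air after throw: [b3@3:R b2@6:L b1@7:R]
Beat 3 (R): throw ball3 h=2 -> lands@5:R; in-air after throw: [b3@5:R b2@6:L b1@7:R]
Beat 4 (L): throw ball4 h=5 -> lands@9:R; in-air after throw: [b3@5:R b2@6:L b1@7:R b4@9:R]
Beat 5 (R): throw ball3 h=7 -> lands@12:L; in-air after throw: [b2@6:L b1@7:R b4@9:R b3@12:L]
Beat 6 (L): throw ball2 h=5 -> lands@11:R; in-air after throw: [b1@7:R b4@9:R b2@11:R b3@12:L]
Beat 7 (R): throw ball1 h=1 -> lands@8:L; in-air after throw: [b1@8:L b4@9:R b2@11:R b3@12:L]
Beat 8 (L): throw ball1 h=2 -> lands@10:L; in-air after throw: [b4@9:R b1@10:L b2@11:R b3@12:L]
Ball 1: thrown@0 h=7 -> first land @7; rethrown@7 h=1 -> second land @8

Answer: 7 8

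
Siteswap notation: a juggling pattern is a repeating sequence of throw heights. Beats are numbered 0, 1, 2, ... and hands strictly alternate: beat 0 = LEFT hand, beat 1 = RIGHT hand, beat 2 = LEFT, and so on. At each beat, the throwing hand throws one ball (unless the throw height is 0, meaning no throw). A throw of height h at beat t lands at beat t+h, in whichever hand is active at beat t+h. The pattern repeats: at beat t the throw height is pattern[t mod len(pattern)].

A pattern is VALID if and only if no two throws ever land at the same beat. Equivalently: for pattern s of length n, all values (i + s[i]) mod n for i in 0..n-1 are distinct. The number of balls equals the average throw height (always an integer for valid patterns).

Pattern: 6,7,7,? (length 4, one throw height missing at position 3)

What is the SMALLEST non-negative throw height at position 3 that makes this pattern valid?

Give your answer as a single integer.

Answer: 0

Derivation:
i=0: (0 + 6) mod 4 = 2
i=1: (1 + 7) mod 4 = 0
i=2: (2 + 7) mod 4 = 1
i=3: s[i]=? (unknown)
Known residues: [0, 1, 2]; need a permutation of 0..3, so missing residue r = 3
Need (3 + s) mod 4 = 3; smallest s = (3 - 3) mod 4 = 0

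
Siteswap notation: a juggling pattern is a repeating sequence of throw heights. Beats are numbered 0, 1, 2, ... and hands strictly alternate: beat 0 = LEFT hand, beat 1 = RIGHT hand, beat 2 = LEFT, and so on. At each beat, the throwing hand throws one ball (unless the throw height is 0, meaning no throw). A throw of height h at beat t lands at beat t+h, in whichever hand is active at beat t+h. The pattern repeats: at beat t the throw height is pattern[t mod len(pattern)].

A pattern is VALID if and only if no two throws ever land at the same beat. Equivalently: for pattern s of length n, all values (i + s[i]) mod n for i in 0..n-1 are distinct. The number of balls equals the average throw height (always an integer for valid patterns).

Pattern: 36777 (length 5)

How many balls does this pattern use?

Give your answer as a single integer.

Pattern = [3, 6, 7, 7, 7], length n = 5
  position 0: throw height = 3, running sum = 3
  position 1: throw height = 6, running sum = 9
  position 2: throw height = 7, running sum = 16
  position 3: throw height = 7, running sum = 23
  position 4: throw height = 7, running sum = 30
Total sum = 30; balls = sum / n = 30 / 5 = 6

Answer: 6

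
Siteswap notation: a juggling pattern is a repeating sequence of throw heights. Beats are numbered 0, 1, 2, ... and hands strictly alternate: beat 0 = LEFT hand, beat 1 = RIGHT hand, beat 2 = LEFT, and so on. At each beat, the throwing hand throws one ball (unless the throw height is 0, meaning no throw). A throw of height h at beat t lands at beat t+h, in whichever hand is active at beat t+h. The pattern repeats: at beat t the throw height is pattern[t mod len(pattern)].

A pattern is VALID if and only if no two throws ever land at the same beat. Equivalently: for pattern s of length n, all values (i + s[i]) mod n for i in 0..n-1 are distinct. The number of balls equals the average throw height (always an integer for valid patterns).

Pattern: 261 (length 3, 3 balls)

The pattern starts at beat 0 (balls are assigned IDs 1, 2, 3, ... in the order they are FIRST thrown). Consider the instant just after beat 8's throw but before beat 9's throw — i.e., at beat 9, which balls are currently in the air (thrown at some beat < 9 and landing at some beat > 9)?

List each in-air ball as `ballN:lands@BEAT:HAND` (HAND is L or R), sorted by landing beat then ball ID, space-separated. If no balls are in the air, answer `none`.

Beat 0 (L): throw ball1 h=2 -> lands@2:L; in-air after throw: [b1@2:L]
Beat 1 (R): throw ball2 h=6 -> lands@7:R; in-air after throw: [b1@2:L b2@7:R]
Beat 2 (L): throw ball1 h=1 -> lands@3:R; in-air after throw: [b1@3:R b2@7:R]
Beat 3 (R): throw ball1 h=2 -> lands@5:R; in-air after throw: [b1@5:R b2@7:R]
Beat 4 (L): throw ball3 h=6 -> lands@10:L; in-air after throw: [b1@5:R b2@7:R b3@10:L]
Beat 5 (R): throw ball1 h=1 -> lands@6:L; in-air after throw: [b1@6:L b2@7:R b3@10:L]
Beat 6 (L): throw ball1 h=2 -> lands@8:L; in-air after throw: [b2@7:R b1@8:L b3@10:L]
Beat 7 (R): throw ball2 h=6 -> lands@13:R; in-air after throw: [b1@8:L b3@10:L b2@13:R]
Beat 8 (L): throw ball1 h=1 -> lands@9:R; in-air after throw: [b1@9:R b3@10:L b2@13:R]
Beat 9 (R): throw ball1 h=2 -> lands@11:R; in-air after throw: [b3@10:L b1@11:R b2@13:R]

Answer: ball3:lands@10:L ball2:lands@13:R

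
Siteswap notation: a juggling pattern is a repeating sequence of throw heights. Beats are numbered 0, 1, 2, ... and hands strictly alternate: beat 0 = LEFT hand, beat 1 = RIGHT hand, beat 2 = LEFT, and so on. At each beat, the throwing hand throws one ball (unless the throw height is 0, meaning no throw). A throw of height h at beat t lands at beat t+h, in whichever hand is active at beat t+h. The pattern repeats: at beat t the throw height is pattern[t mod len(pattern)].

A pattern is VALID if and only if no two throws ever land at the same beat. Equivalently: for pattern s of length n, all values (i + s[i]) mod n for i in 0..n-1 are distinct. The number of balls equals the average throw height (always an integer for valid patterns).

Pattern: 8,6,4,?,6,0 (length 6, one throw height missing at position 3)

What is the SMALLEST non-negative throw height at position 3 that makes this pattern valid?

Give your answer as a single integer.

i=0: (0 + 8) mod 6 = 2
i=1: (1 + 6) mod 6 = 1
i=2: (2 + 4) mod 6 = 0
i=3: s[i]=? (unknown)
i=4: (4 + 6) mod 6 = 4
i=5: (5 + 0) mod 6 = 5
Known residues: [0, 1, 2, 4, 5]; need a permutation of 0..5, so missing residue r = 3
Need (3 + s) mod 6 = 3; smallest s = (3 - 3) mod 6 = 0

Answer: 0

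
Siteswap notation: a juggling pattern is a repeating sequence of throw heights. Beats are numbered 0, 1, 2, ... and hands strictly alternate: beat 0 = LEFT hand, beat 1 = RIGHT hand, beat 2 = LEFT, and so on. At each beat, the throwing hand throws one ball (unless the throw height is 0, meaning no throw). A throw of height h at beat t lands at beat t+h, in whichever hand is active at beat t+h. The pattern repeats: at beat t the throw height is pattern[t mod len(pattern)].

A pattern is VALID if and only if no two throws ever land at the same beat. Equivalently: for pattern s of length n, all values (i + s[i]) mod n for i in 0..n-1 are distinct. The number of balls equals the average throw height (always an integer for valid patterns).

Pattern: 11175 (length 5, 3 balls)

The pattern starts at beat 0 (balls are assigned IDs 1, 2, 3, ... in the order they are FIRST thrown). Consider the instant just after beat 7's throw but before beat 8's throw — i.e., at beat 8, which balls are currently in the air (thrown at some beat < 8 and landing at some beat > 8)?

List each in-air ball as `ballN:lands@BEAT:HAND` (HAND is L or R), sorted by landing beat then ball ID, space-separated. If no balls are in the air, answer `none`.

Beat 0 (L): throw ball1 h=1 -> lands@1:R; in-air after throw: [b1@1:R]
Beat 1 (R): throw ball1 h=1 -> lands@2:L; in-air after throw: [b1@2:L]
Beat 2 (L): throw ball1 h=1 -> lands@3:R; in-air after throw: [b1@3:R]
Beat 3 (R): throw ball1 h=7 -> lands@10:L; in-air after throw: [b1@10:L]
Beat 4 (L): throw ball2 h=5 -> lands@9:R; in-air after throw: [b2@9:R b1@10:L]
Beat 5 (R): throw ball3 h=1 -> lands@6:L; in-air after throw: [b3@6:L b2@9:R b1@10:L]
Beat 6 (L): throw ball3 h=1 -> lands@7:R; in-air after throw: [b3@7:R b2@9:R b1@10:L]
Beat 7 (R): throw ball3 h=1 -> lands@8:L; in-air after throw: [b3@8:L b2@9:R b1@10:L]
Beat 8 (L): throw ball3 h=7 -> lands@15:R; in-air after throw: [b2@9:R b1@10:L b3@15:R]

Answer: ball2:lands@9:R ball1:lands@10:L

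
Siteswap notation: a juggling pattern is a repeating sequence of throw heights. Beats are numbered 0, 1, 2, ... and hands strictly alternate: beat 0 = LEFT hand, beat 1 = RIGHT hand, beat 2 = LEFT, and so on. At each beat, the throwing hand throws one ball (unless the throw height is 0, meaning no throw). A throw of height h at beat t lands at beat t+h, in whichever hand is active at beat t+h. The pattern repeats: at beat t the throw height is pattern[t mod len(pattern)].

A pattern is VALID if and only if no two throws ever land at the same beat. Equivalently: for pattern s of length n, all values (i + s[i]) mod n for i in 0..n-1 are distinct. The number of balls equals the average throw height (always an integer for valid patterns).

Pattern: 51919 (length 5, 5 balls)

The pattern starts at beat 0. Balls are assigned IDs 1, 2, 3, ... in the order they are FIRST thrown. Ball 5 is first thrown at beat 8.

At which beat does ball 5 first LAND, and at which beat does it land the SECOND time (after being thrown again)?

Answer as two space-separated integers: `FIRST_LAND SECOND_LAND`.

Beat 0 (L): throw ball1 h=5 -> lands@5:R; in-air after throw: [b1@5:R]
Beat 1 (R): throw ball2 h=1 -> lands@2:L; in-air after throw: [b2@2:L b1@5:R]
Beat 2 (L): throw ball2 h=9 -> lands@11:R; in-air after throw: [b1@5:R b2@11:R]
Beat 3 (R): throw ball3 h=1 -> lands@4:L; in-air after throw: [b3@4:L b1@5:R b2@11:R]
Beat 4 (L): throw ball3 h=9 -> lands@13:R; in-air after throw: [b1@5:R b2@11:R b3@13:R]
Beat 5 (R): throw ball1 h=5 -> lands@10:L; in-air after throw: [b1@10:L b2@11:R b3@13:R]
Beat 6 (L): throw ball4 h=1 -> lands@7:R; in-air after throw: [b4@7:R b1@10:L b2@11:R b3@13:R]
Beat 7 (R): throw ball4 h=9 -> lands@16:L; in-air after throw: [b1@10:L b2@11:R b3@13:R b4@16:L]
Beat 8 (L): throw ball5 h=1 -> lands@9:R; in-air after throw: [b5@9:R b1@10:L b2@11:R b3@13:R b4@16:L]
Beat 9 (R): throw ball5 h=9 -> lands@18:L; in-air after throw: [b1@10:L b2@11:R b3@13:R b4@16:L b5@18:L]
Beat 10 (L): throw ball1 h=5 -> lands@15:R; in-air after throw: [b2@11:R b3@13:R b1@15:R b4@16:L b5@18:L]
Beat 11 (R): throw ball2 h=1 -> lands@12:L; in-air after throw: [b2@12:L b3@13:R b1@15:R b4@16:L b5@18:L]
Beat 12 (L): throw ball2 h=9 -> lands@21:R; in-air after throw: [b3@13:R b1@15:R b4@16:L b5@18:L b2@21:R]
Beat 13 (R): throw ball3 h=1 -> lands@14:L; in-air after throw: [b3@14:L b1@15:R b4@16:L b5@18:L b2@21:R]
Beat 14 (L): throw ball3 h=9 -> lands@23:R; in-air after throw: [b1@15:R b4@16:L b5@18:L b2@21:R b3@23:R]
Beat 15 (R): throw ball1 h=5 -> lands@20:L; in-air after throw: [b4@16:L b5@18:L b1@20:L b2@21:R b3@23:R]
Beat 16 (L): throw ball4 h=1 -> lands@17:R; in-air after throw: [b4@17:R b5@18:L b1@20:L b2@21:R b3@23:R]
Beat 17 (R): throw ball4 h=9 -> lands@26:L; in-air after throw: [b5@18:L b1@20:L b2@21:R b3@23:R b4@26:L]
Beat 18 (L): throw ball5 h=1 -> lands@19:R; in-air after throw: [b5@19:R b1@20:L b2@21:R b3@23:R b4@26:L]
Ball 5: thrown@8 h=1 -> first land @9; rethrown@9 h=9 -> second land @18

Answer: 9 18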